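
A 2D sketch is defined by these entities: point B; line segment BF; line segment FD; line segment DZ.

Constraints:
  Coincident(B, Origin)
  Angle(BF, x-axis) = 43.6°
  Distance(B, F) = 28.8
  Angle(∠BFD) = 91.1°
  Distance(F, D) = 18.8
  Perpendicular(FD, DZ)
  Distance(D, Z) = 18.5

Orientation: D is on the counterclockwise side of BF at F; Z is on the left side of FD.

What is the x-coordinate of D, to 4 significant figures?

8.155

B is at the origin; BF runs at 43.6° with length 28.8, so F = 28.8·(cos 43.6°, sin 43.6°) = (20.86, 19.86). ∠BFD = 91.1°, so FD runs at 43.6° + (180° − 91.1°) = 132.5° from the x-axis; with |FD| = 18.8, D = F + 18.8·(cos 132.5°, sin 132.5°) = (8.155, 33.72). So D.x = 8.155.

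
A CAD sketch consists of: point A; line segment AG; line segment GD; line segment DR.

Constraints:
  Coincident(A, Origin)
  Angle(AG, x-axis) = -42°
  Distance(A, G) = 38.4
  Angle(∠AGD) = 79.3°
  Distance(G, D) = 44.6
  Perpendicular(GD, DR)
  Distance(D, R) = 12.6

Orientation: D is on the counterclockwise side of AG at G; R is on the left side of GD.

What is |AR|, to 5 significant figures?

45.118

A is at the origin; AG runs at -42.0° with length 38.4, so G = 38.4·(cos -42.0°, sin -42.0°) = (28.537, -25.695). ∠AGD = 79.3°, so GD runs at -42.0° + (180° − 79.3°) = 58.700° from the x-axis; with |GD| = 44.6, D = G + 44.6·(cos 58.700°, sin 58.700°) = (51.707, 12.414). GD ⟂ DR; with |DR| = 12.6 on the left of GD, R = D + 12.6·(-0.85446, 0.51952) = (40.941, 18.960). Then |AR| = |R − A| = 45.118.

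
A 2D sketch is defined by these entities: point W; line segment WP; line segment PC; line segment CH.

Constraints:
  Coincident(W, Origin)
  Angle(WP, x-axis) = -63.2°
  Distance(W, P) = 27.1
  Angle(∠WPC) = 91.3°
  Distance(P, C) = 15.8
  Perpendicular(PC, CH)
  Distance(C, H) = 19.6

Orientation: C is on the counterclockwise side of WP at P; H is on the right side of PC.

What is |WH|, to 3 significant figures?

49.5

∠WPC = 91.3°, so PC runs at -63.2° + (180° − 91.3°) = 25.5° from the x-axis; with |PC| = 15.8, C = P + 15.8·(cos 25.5°, sin 25.5°) = (26.5, -17.4). PC is perpendicular to CH; with |CH| = 19.6 on the right of PC, H = C + 19.6·(0.431, -0.903) = (34.9, -35.1). Then |WH| = |H − W| = 49.5.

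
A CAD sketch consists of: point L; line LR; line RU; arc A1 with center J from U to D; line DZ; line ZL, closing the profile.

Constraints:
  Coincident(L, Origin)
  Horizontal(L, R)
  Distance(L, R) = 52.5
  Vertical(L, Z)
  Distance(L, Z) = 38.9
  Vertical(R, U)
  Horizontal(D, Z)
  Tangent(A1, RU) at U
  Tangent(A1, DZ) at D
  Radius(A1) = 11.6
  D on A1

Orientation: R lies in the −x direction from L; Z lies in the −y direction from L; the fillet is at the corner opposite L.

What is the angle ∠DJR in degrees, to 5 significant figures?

156.98°

L is at the origin; L and R share the same y with |LR| = 52.5 and R on the −x side, so R = (-52.500, 0.0000). LZ is vertical with |LZ| = 38.9 and Z on the −y side, so Z = (0.0000, -38.900). The virtual corner opposite L is at (-52.500, -38.900). A1 meets RU tangentially, so JU is at right angles to RU and since A1 is tangent to DZ there, JD ⟂ DZ, with radius 11.6, so the center J sits 11.6 in from both sides at J = (-40.900, -27.300). That places the tangent points at U = (-52.500, -27.300) on RU and D = (-40.900, -38.900) on DZ. Then cos ∠DJR = JD·JR / (|JD||JR|), giving 156.98°.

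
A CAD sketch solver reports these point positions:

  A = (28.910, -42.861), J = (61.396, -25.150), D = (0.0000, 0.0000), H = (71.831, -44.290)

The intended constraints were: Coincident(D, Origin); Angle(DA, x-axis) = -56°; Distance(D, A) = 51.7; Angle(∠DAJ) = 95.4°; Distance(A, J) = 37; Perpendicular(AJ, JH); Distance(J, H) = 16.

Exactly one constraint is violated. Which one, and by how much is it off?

Distance(J, H) = 16 — off by 5.80.

D = (0.00, 0.00) ✓; DA at -56.00° ✓; |DA| = 51.70 ✓; ∠DAJ = 95.40° ✓; |AJ| = 37.00 ✓; ∠(AJ, JH) = 90.00° ✓; |JH| = 21.80 ✗.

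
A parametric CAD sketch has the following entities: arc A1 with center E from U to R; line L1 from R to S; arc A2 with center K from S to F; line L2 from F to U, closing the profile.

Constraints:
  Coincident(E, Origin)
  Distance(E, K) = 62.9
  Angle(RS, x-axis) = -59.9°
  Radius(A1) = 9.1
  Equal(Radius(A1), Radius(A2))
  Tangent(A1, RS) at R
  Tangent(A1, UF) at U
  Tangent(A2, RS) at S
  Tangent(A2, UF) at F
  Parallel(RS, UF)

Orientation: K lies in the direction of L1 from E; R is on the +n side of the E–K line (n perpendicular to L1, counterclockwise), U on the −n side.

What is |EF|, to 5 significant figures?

63.555

The slot axis is L1's direction at -59.9°, so u = (cos -59.9°, sin -59.9°) = (0.50151, -0.86515) and n = (−sin -59.9°, cos -59.9°) = (0.86515, 0.50151). E is at the origin and K lies 62.9 along u from E, so K = 62.9·u = (31.545, -54.418). Tangency of A1 to both parallel lines with radius 9.1 puts R and U at E ± 9.1·n: R = (7.8729, 4.5637), U = (-7.8729, -4.5637). Equal radii place S and F the same way about K: S = K + 9.1·n = (39.418, -49.854), F = K − 9.1·n = (23.672, -58.982). Then |EF| = |F − E| = 63.555.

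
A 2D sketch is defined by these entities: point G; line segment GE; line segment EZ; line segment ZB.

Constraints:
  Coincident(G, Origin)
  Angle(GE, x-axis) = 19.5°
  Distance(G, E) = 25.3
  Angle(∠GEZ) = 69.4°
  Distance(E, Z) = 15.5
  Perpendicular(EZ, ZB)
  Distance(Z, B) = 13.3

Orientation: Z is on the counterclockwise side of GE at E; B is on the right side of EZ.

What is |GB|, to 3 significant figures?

37.6

G is at the origin; GE runs at 19.5° with length 25.3, so E = 25.3·(cos 19.5°, sin 19.5°) = (23.8, 8.45). ∠GEZ = 69.4°, so EZ runs at 19.5° + (180° − 69.4°) = 130° from the x-axis; with |EZ| = 15.5, Z = E + 15.5·(cos 130°, sin 130°) = (13.9, 20.3). EZ is perpendicular to ZB; with |ZB| = 13.3 on the right of EZ, B = Z + 13.3·(0.765, 0.644) = (24.0, 28.9). Then |GB| = |B − G| = 37.6.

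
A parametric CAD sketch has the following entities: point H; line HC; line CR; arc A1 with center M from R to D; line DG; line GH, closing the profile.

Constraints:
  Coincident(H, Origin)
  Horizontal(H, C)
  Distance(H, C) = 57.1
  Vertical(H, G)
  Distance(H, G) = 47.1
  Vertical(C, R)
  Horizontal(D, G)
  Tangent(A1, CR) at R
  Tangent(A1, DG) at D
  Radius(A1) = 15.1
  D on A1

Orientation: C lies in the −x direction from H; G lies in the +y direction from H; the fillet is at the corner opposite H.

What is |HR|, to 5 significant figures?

65.455

H is at the origin; H and C share the same y with |HC| = 57.1 and C on the −x side, so C = (-57.100, 0.0000). H and G share the same x with |HG| = 47.1 and G on the +y side, so G = (0.0000, 47.100). The virtual corner opposite H is at (-57.100, 47.100). The tangent condition forces MR to be normal to CR and tangency of A1 to DG means the radius MD is perpendicular to DG, with radius 15.1, so the center M sits 15.1 in from both sides at M = (-42.000, 32.000). That places the tangent points at R = (-57.100, 32.000) on CR and D = (-42.000, 47.100) on DG. Then |HR| = |R − H| = 65.455.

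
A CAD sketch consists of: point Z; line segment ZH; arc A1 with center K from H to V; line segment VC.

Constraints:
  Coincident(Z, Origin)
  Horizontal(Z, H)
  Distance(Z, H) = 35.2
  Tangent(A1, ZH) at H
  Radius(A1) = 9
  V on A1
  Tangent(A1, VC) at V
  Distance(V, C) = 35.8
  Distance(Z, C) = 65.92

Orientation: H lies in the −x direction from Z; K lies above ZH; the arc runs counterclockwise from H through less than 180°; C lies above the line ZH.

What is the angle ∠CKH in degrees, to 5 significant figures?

156.03°

Checks: Z = (0.00, 0.00) ✓; |KV| = 9.000 ✓; ∠(KV, VC) = 90.00° ✓; |VC| = 35.80 ✓; |ZC| = 65.92 ✓.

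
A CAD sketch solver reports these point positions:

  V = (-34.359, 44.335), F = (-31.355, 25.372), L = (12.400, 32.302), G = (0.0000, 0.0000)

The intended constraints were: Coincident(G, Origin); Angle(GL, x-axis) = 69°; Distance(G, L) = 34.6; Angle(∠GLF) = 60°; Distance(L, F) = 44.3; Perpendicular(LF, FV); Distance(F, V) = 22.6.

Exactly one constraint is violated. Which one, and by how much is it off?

Distance(F, V) = 22.6 — off by 3.40.

G = (0.00, 0.00) ✓; GL at 69.00° ✓; |GL| = 34.60 ✓; ∠GLF = 60.00° ✓; |LF| = 44.30 ✓; ∠(LF, FV) = 90.00° ✓; |FV| = 19.20 ✗.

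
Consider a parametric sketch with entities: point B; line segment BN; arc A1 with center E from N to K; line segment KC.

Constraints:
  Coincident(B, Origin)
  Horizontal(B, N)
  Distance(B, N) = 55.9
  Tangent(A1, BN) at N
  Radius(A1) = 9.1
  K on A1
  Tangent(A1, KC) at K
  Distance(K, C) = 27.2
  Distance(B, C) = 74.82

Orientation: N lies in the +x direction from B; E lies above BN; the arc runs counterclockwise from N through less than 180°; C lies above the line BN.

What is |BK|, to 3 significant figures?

65.6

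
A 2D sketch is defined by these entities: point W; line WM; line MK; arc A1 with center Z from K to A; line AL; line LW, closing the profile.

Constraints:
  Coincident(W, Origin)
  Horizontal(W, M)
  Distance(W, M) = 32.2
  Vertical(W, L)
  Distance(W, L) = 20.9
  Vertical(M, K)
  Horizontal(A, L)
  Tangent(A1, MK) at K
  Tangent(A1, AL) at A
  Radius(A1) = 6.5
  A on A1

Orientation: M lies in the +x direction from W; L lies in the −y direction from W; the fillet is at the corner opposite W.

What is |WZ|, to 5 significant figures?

29.459

W and L share the same x with |WL| = 20.9 and L on the −y side, so L = (0.0000, -20.900). The virtual corner opposite W is at (32.200, -20.900). The tangent condition forces ZK to be normal to MK and A1 meets AL tangentially, so ZA is at right angles to AL, with radius 6.5, so the center Z sits 6.5 in from both sides at Z = (25.700, -14.400). Then |WZ| = |Z − W| = 29.459.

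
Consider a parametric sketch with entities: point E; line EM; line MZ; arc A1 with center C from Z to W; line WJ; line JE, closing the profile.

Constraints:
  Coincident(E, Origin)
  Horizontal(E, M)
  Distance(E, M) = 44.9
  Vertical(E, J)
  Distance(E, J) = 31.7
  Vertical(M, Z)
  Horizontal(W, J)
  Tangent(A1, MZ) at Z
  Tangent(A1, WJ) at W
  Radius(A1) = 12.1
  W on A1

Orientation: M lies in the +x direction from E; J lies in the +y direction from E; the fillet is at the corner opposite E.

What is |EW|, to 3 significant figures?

45.6

E is at the origin; E and M share the same y with |EM| = 44.9 and M on the +x side, so M = (44.9, 0.00). EJ is vertical with |EJ| = 31.7 and J on the +y side, so J = (0.00, 31.7). The virtual corner opposite E is at (44.9, 31.7). The tangent condition forces CZ to be normal to MZ and the tangent condition forces CW to be normal to WJ, with radius 12.1, so the center C sits 12.1 in from both sides at C = (32.8, 19.6). That places the tangent points at Z = (44.9, 19.6) on MZ and W = (32.8, 31.7) on WJ. Then |EW| = |W − E| = 45.6.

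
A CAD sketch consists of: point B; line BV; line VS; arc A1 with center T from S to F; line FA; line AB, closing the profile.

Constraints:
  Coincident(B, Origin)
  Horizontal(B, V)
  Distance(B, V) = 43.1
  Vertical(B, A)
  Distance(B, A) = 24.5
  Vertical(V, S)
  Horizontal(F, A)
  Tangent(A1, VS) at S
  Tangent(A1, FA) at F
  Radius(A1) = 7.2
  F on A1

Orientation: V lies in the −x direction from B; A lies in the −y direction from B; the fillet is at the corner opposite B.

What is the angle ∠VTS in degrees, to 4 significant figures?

67.40°

B is at the origin; BV is horizontal with |BV| = 43.1 and V on the −x side, so V = (-43.10, 0.000). B and A share the same x with |BA| = 24.5 and A on the −y side, so A = (0.000, -24.50). The virtual corner opposite B is at (-43.10, -24.50). A1 meets VS tangentially, so TS is at right angles to VS and the tangent condition forces TF to be normal to FA, with radius 7.2, so the center T sits 7.2 in from both sides at T = (-35.90, -17.30). That places the tangent points at S = (-43.10, -17.30) on VS and F = (-35.90, -24.50) on FA. Then cos ∠VTS = TV·TS / (|TV||TS|), giving 67.40°.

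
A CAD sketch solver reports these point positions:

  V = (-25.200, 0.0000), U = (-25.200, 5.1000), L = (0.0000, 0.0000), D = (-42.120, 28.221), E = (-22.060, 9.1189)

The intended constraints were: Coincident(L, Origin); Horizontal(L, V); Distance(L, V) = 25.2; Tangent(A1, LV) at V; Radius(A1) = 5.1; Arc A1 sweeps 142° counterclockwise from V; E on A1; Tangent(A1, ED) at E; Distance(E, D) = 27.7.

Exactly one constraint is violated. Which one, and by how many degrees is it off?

Tangent(A1, ED) at E — off by 5.60°.

L = (0.00, 0.00) ✓; L.y = 0.00, V.y = 0.00 ✓; |LV| = 25.20 ✓; ∠(UV, VL) = 90.00° ✓; |UV| = 5.100 ✓; bearing(U→E) − bearing(U→V) = 142.0° ✓; |UE| = 5.100 ✓; ∠(UE, ED) = 95.60° ✗; |ED| = 27.70 ✓.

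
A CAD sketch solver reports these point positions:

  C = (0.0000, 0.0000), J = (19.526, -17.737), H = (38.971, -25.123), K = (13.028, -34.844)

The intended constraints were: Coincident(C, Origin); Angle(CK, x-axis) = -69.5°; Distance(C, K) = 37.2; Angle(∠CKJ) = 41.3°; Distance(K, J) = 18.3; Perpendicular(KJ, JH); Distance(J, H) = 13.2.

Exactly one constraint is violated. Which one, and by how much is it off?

Distance(J, H) = 13.2 — off by 7.60.

C = (0.00, 0.00) ✓; CK at -69.50° ✓; |CK| = 37.20 ✓; ∠CKJ = 41.30° ✓; |KJ| = 18.30 ✓; ∠(KJ, JH) = 90.00° ✓; |JH| = 20.80 ✗.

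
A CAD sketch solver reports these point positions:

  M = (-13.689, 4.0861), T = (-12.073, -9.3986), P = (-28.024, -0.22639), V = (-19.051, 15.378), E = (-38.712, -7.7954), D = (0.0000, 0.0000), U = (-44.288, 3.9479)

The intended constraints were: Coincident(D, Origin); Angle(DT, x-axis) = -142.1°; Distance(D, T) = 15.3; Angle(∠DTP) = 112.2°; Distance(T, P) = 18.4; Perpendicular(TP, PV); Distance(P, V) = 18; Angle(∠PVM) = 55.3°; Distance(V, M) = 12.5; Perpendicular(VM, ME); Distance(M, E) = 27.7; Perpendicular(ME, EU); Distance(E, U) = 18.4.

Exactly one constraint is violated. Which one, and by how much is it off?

Distance(E, U) = 18.4 — off by 5.40.

D = (0.00, 0.00) ✓; DT at -142.1° ✓; |DT| = 15.30 ✓; ∠DTP = 112.2° ✓; |TP| = 18.40 ✓; ∠(TP, PV) = 90.00° ✓; |PV| = 18.00 ✓; ∠PVM = 55.30° ✓; |VM| = 12.50 ✓; ∠(VM, ME) = 90.00° ✓; |ME| = 27.70 ✓; ∠(ME, EU) = 90.00° ✓; |EU| = 13.00 ✗.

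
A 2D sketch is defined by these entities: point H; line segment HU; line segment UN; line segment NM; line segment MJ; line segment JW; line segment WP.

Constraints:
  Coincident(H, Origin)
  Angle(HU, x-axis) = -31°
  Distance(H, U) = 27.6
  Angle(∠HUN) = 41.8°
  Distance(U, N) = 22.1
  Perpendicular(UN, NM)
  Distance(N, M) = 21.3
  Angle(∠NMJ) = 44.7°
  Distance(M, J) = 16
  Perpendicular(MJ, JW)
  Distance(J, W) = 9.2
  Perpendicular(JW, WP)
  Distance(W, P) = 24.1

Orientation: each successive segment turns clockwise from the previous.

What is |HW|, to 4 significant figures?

15.28

∠NMJ = 44.7° gives MJ at -34.50° from the x-axis; with |MJ| = 16.0, J = (11.14, -6.496). The perpendicularity gives JW at right angles to MJ, so JW runs at -124.5°; with |JW| = 9.2, W = (5.933, -14.08). Then |HW| = |W − H| = 15.28.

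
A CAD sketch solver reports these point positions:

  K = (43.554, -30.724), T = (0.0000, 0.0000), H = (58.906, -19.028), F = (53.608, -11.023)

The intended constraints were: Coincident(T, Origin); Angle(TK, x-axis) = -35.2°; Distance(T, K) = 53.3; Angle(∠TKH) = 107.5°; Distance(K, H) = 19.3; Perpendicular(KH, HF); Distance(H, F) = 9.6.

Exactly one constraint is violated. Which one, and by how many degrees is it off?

Perpendicular(KH, HF) — off by 3.80°.

T = (0.00, 0.00) ✓; TK at -35.20° ✓; |TK| = 53.30 ✓; ∠TKH = 107.5° ✓; |KH| = 19.30 ✓; ∠(KH, HF) = 86.20° ✗; |HF| = 9.599 ✓.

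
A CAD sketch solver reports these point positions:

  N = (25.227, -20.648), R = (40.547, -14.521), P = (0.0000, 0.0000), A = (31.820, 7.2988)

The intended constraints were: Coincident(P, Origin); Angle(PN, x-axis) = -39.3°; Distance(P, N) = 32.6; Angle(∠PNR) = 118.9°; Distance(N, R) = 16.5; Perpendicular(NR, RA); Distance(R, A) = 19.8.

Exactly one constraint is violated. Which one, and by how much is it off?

Distance(R, A) = 19.8 — off by 3.70.

P = (0.00, 0.00) ✓; PN at -39.30° ✓; |PN| = 32.60 ✓; ∠PNR = 118.9° ✓; |NR| = 16.50 ✓; ∠(NR, RA) = 90.00° ✓; |RA| = 23.50 ✗.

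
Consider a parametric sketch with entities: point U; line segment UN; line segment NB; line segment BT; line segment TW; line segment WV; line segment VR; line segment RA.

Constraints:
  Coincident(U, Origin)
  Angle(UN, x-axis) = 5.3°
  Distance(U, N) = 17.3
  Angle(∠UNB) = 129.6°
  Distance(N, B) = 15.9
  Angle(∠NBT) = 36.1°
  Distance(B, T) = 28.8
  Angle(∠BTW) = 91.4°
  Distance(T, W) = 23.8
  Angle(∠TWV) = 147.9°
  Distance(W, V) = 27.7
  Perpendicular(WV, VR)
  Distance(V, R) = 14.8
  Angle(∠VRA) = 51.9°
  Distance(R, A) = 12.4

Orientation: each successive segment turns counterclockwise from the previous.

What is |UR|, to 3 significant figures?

44.2

∠TWV = 147.9° gives WV at -39.7° from the x-axis; with |WV| = 27.7, V = (27.8, -35.2). WV ⟂ VR, so VR runs at 50.3°; with |VR| = 14.8, R = (37.3, -23.8). Then |UR| = |R − U| = 44.2.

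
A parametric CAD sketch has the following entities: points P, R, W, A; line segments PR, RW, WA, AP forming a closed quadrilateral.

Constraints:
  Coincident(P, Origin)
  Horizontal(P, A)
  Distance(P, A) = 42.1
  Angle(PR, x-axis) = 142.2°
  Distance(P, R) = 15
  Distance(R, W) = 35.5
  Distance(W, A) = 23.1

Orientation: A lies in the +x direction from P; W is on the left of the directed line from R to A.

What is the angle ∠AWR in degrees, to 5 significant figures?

137.10°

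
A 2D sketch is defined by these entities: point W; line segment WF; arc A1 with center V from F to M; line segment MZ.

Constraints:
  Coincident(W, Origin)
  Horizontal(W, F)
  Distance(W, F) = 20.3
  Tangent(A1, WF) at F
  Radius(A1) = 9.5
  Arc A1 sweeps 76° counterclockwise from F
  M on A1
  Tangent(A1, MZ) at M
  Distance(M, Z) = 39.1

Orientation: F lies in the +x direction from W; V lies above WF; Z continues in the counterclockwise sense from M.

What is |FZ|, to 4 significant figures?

48.85

On A1, F sits at bearing -90° from V; a 76° counterclockwise sweep puts M at bearing -14°, so M = V + 9.5·(cos -14°, sin -14°) = (29.52, 7.202). The tangent condition forces VM to be normal to MZ, so MZ runs along (−sin -14°, cos -14°); with |MZ| = 39.1, Z = (38.98, 45.14). Then |FZ| = |Z − F| = 48.85.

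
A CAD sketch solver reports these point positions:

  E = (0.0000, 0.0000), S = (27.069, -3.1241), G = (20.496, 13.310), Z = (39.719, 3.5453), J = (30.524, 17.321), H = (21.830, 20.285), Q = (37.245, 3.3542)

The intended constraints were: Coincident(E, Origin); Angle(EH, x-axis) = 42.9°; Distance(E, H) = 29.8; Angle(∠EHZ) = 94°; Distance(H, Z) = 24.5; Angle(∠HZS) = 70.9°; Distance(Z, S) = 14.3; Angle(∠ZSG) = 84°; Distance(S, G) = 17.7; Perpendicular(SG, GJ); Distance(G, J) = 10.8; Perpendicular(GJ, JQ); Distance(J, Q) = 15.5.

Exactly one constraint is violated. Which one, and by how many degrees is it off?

Perpendicular(GJ, JQ) — off by 3.90°.

E = (0.00, 0.00) ✓; EH at 42.90° ✓; |EH| = 29.80 ✓; ∠EHZ = 94.00° ✓; |HZ| = 24.50 ✓; ∠HZS = 70.90° ✓; |ZS| = 14.30 ✓; ∠ZSG = 84.00° ✓; |SG| = 17.70 ✓; ∠(SG, GJ) = 90.00° ✓; |GJ| = 10.80 ✓; ∠(GJ, JQ) = 86.10° ✗; |JQ| = 15.50 ✓.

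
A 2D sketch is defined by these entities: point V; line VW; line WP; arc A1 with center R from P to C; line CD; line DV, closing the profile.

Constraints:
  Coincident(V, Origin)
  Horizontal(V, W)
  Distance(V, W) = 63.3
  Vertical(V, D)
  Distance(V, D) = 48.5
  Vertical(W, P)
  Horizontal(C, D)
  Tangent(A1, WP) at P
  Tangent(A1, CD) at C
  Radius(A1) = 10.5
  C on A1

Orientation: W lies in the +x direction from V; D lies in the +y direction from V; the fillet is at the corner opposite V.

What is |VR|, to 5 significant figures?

65.053

V is at the origin; V and W share the same y with |VW| = 63.3 and W on the +x side, so W = (63.300, 0.0000). VD is vertical with |VD| = 48.5 and D on the +y side, so D = (0.0000, 48.500). The virtual corner opposite V is at (63.300, 48.500). Since A1 is tangent to WP there, RP ⟂ WP and tangency of A1 to CD means the radius RC is perpendicular to CD, with radius 10.5, so the center R sits 10.5 in from both sides at R = (52.800, 38.000). Then |VR| = |R − V| = 65.053.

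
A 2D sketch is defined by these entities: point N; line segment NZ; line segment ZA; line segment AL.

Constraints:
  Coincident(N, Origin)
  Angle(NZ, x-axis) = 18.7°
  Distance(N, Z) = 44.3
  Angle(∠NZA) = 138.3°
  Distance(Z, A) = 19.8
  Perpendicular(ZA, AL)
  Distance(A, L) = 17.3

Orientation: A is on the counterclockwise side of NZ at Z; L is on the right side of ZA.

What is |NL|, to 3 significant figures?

70.6

∠NZA = 138.3°, so ZA runs at 18.7° + (180° − 138.3°) = 60.4° from the x-axis; with |ZA| = 19.8, A = Z + 19.8·(cos 60.4°, sin 60.4°) = (51.7, 31.4). ZA ⟂ AL; with |AL| = 17.3 on the right of ZA, L = A + 17.3·(0.869, -0.494) = (66.8, 22.9). Then |NL| = |L − N| = 70.6.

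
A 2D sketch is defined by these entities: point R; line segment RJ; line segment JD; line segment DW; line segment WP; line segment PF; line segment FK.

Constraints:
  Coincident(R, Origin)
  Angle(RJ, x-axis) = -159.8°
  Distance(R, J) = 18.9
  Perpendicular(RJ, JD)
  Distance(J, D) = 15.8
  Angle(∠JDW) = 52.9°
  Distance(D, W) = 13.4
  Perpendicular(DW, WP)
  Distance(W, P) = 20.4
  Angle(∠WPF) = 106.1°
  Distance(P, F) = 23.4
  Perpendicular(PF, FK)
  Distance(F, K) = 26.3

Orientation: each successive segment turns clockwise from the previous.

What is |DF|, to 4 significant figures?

28.38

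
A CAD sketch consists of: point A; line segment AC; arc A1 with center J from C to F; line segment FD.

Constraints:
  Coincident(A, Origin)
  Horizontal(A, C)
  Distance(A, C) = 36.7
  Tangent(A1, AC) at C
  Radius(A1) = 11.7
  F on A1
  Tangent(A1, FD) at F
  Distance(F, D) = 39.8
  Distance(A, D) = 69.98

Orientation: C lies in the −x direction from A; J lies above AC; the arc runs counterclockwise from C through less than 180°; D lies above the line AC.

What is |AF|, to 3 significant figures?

32.0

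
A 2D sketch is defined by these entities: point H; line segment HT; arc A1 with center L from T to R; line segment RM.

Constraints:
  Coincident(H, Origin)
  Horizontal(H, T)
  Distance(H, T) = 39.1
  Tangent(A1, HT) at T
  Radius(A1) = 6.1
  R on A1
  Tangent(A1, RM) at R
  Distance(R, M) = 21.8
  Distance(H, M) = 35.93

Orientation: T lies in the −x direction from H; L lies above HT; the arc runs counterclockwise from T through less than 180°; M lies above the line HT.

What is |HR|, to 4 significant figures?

33.59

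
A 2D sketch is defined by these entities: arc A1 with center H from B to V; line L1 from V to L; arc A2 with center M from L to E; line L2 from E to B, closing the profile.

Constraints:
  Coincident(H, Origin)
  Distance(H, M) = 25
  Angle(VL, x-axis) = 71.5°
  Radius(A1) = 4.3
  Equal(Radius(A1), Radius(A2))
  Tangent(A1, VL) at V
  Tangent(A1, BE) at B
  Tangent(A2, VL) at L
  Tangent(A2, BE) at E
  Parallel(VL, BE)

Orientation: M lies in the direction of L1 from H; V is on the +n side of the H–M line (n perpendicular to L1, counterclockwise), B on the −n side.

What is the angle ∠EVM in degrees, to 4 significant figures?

9.224°

The slot axis is L1's direction at 71.5°, so u = (cos 71.5°, sin 71.5°) = (0.3173, 0.9483) and n = (−sin 71.5°, cos 71.5°) = (-0.9483, 0.3173). H is at the origin and M lies 25.0 along u from H, so M = 25.0·u = (7.933, 23.71). Tangency of A1 to both parallel lines with radius 4.3 puts V and B at H ± 4.3·n: V = (-4.078, 1.364), B = (4.078, -1.364). Equal radii place L and E the same way about M: L = M + 4.3·n = (3.855, 25.07), E = M − 4.3·n = (12.01, 22.34). Then cos ∠EVM = VE·VM / (|VE||VM|), giving 9.224°.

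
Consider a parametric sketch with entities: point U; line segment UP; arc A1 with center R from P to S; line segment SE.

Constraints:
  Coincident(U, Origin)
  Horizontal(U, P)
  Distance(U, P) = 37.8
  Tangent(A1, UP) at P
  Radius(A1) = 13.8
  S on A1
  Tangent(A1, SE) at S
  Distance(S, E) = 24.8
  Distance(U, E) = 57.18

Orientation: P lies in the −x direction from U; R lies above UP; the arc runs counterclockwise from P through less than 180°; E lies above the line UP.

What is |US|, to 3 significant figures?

33.3

Checks: |RS| = 13.80 ✓; ∠(RS, SE) = 90.00° ✓; |SE| = 24.80 ✓; |UE| = 57.18 ✓.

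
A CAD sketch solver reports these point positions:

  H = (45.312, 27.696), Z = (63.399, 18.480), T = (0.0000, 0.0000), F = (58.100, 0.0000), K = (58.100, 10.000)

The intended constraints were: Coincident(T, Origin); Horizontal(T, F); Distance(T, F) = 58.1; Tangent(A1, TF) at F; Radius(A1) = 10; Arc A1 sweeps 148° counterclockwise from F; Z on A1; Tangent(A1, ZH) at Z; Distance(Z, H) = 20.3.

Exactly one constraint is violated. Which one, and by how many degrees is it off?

Tangent(A1, ZH) at Z — off by 5.00°.

T = (0.00, 0.00) ✓; T.y = 0.00, F.y = 0.00 ✓; |TF| = 58.10 ✓; ∠(KF, FT) = 90.00° ✓; |KF| = 10.00 ✓; bearing(K→Z) − bearing(K→F) = 148.0° ✓; |KZ| = 9.999 ✓; ∠(KZ, ZH) = 85.00° ✗; |ZH| = 20.30 ✓.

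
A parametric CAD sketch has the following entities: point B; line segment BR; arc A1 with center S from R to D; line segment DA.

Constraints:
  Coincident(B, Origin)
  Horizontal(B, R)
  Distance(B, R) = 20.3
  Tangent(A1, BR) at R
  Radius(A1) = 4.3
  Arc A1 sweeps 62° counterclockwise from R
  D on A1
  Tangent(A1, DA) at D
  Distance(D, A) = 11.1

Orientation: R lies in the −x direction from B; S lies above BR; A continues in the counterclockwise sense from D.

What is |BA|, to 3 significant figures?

16.5

B is at the origin; B and R share the same y with |BR| = 20.3 and R on the −x side, so R = (-20.3, 0.00). A1 meets BR tangentially, so SR is at right angles to BR, so S = R + (0, 4.3) = (-20.3, 4.30). On A1, R sits at bearing -90° from S; a 62° counterclockwise sweep puts D at bearing -28°, so D = S + 4.3·(cos -28°, sin -28°) = (-16.5, 2.28). Tangency of A1 to DA means the radius SD is perpendicular to DA, so DA runs along (−sin -28°, cos -28°); with |DA| = 11.1, A = (-11.3, 12.1). Then |BA| = |A − B| = 16.5.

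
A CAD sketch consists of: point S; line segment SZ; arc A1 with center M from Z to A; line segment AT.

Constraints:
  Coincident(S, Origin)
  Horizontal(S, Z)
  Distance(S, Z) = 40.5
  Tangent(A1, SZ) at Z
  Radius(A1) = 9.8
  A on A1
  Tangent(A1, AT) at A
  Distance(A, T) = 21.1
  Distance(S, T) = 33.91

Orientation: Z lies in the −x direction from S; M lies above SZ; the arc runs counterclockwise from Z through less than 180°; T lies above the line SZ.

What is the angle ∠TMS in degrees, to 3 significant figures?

54.4°

S is at the origin; SZ is horizontal with |SZ| = 40.5 and Z on the −x side, so Z = (-40.5, 0.00). Tangency of A1 to SZ means the radius MZ is perpendicular to SZ, so M = Z + (0, 9.8) = (-40.5, 9.80). Since MA ⟂ AT (tangency), |MT| = √(9.8² + 21.1²) = 23.3 regardless of where A sits on A1. So T lies on both circle(S, 33.91) and circle(M, 23.3); the above-SZ intersection is T = (-22.9, 25.0). A is the foot of the tangent from T: A = (-31.6, 5.77).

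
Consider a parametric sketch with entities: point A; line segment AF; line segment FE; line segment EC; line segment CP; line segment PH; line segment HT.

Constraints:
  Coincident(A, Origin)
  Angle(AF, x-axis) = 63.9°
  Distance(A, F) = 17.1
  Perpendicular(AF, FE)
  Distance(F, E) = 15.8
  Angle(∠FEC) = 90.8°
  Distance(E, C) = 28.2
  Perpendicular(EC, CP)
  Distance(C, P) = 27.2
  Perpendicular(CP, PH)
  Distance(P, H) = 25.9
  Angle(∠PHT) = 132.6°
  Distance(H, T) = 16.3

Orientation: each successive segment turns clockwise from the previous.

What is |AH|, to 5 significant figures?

18.361

A is at the origin; AF runs at 63.9° with length 17.1, so F = (7.5230, 15.356). The perpendicularity gives FE at right angles to AF, so FE runs at -26.100°; with |FE| = 15.8, E = (21.712, 8.4052). ∠FEC = 90.8° gives EC at -115.30° from the x-axis; with |EC| = 28.2, C = (9.6603, -17.090). EC is perpendicular to CP, so CP runs at 154.70°; with |CP| = 27.2, P = (-14.931, -5.4658). CP is perpendicular to PH, so PH runs at 64.700°; with |PH| = 25.9, H = (-3.8622, 17.950). Then |AH| = |H − A| = 18.361.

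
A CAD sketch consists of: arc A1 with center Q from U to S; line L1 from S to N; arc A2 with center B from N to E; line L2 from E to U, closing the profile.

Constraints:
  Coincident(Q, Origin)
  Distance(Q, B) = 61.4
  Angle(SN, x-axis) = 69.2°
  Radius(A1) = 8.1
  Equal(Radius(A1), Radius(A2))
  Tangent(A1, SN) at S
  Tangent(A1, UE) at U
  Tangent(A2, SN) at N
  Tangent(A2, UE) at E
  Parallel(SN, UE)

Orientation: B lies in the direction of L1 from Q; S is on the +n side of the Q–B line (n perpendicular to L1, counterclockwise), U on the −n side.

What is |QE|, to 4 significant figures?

61.93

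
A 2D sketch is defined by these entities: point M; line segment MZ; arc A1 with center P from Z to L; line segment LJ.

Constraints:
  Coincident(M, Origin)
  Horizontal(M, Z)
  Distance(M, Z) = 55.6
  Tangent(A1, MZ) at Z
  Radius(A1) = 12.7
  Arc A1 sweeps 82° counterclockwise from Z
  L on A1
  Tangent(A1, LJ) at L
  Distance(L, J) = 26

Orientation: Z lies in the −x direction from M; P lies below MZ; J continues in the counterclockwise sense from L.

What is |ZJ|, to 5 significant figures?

40.096

M is at the origin; MZ is horizontal with |MZ| = 55.6 and Z on the −x side, so Z = (-55.600, 0.0000). A1 meets MZ tangentially, so PZ is at right angles to MZ, so P = Z + (0, -12.7) = (-55.600, -12.700). On A1, Z sits at bearing 90° from P; an 82° counterclockwise sweep puts L at bearing 172°, so L = P + 12.7·(cos 172°, sin 172°) = (-68.176, -10.933). Tangency of A1 to LJ means the radius PL is perpendicular to LJ, so LJ runs along (−sin 172°, cos 172°); with |LJ| = 26.0, J = (-71.795, -36.679). Then |ZJ| = |J − Z| = 40.096.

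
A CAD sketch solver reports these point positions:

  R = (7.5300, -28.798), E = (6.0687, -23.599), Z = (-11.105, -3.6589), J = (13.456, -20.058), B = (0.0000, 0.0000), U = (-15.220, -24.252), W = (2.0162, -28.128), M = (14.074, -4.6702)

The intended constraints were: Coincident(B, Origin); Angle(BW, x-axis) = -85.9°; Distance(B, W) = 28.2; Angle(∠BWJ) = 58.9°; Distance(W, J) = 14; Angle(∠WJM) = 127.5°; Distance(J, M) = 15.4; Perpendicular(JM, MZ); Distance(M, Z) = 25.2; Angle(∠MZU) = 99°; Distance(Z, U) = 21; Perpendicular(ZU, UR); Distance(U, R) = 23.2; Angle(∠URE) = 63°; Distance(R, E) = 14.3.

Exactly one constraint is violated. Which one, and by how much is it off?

Distance(R, E) = 14.3 — off by 8.90.

B = (0.00, 0.00) ✓; BW at -85.90° ✓; |BW| = 28.20 ✓; ∠BWJ = 58.90° ✓; |WJ| = 14.00 ✓; ∠WJM = 127.5° ✓; |JM| = 15.40 ✓; ∠(JM, MZ) = 90.00° ✓; |MZ| = 25.20 ✓; ∠MZU = 99.00° ✓; |ZU| = 21.00 ✓; ∠(ZU, UR) = 90.00° ✓; |UR| = 23.20 ✓; ∠URE = 63.00° ✓; |RE| = 5.400 ✗.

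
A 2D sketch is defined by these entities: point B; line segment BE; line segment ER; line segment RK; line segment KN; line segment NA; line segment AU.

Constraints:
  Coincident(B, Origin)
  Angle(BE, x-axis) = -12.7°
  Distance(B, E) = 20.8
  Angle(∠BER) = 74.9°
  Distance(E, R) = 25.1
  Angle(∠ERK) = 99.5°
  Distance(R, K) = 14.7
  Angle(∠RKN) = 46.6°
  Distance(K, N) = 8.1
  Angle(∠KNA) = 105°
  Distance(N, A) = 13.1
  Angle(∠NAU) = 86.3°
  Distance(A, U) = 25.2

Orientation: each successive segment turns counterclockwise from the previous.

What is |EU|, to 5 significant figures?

48.855

B is at the origin; BE runs at -12.7° with length 20.8, so E = (20.291, -4.5728). ∠BER = 74.9° gives ER at 92.400° from the x-axis; with |ER| = 25.1, R = (19.240, 20.505). ∠ERK = 99.5° gives RK at 172.90° from the x-axis; with |RK| = 14.7, K = (4.6528, 22.322). ∠RKN = 46.6° gives KN at -53.700° from the x-axis; with |KN| = 8.1, N = (9.4481, 15.794). ∠KNA = 105.0° gives NA at 21.300° from the x-axis; with |NA| = 13.1, A = (21.653, 20.553). ∠NAU = 86.3° gives AU at 115.00° from the x-axis; with |AU| = 25.2, U = (11.003, 43.392). Then |EU| = |U − E| = 48.855.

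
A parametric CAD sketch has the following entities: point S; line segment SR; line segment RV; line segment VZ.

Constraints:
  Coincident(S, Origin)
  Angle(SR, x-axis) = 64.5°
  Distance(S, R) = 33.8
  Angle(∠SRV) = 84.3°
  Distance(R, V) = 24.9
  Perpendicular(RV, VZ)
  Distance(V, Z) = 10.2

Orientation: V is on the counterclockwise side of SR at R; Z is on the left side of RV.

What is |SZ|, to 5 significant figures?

31.831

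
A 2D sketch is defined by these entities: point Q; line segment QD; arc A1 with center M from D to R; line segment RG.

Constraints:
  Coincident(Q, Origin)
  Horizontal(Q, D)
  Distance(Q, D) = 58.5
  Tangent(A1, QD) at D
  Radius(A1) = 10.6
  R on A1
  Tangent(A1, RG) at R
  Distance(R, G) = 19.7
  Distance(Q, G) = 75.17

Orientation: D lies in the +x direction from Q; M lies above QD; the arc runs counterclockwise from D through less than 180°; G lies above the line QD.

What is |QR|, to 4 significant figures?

69.94

Q is at the origin; QD is horizontal with |QD| = 58.5 and D on the +x side, so D = (58.50, 0.000). The tangent condition forces MD to be normal to QD, so M = D + (0, 10.6) = (58.50, 10.60). Since MR ⟂ RG (tangency), |MG| = √(10.6² + 19.7²) = 22.37 regardless of where R sits on A1. So G lies on both circle(Q, 75.17) and circle(M, 22.37); the above-QD intersection is G = (68.70, 30.51). R is the foot of the tangent from G: R = (69.10, 10.81).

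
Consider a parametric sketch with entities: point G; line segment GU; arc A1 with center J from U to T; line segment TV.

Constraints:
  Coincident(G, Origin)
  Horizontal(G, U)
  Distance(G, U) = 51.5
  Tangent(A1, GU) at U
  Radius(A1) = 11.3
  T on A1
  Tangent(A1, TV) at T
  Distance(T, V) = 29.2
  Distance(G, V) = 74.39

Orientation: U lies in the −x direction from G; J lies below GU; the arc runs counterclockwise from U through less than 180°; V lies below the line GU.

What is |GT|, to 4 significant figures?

63.84

G is at the origin; GU is horizontal with |GU| = 51.5 and U on the −x side, so U = (-51.50, 0.000). A1 meets GU tangentially, so JU is at right angles to GU, so J = U + (0, -11.3) = (-51.50, -11.30). Since JT ⟂ TV (tangency), |JV| = √(11.3² + 29.2²) = 31.31 regardless of where T sits on A1. So V lies on both circle(G, 74.39) and circle(J, 31.31); the below-GU intersection is V = (-62.27, -40.70). T is the foot of the tangent from V: T = (-62.80, -11.50).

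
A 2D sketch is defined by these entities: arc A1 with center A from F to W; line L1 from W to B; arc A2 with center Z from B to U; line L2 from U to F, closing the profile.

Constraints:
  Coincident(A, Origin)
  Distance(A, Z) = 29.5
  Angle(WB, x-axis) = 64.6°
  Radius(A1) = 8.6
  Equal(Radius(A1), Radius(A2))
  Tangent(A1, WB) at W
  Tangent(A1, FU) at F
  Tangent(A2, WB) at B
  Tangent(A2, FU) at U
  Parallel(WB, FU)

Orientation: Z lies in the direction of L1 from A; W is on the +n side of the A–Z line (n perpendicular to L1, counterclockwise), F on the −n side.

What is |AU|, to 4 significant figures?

30.73

Tangency of A1 to both parallel lines with radius 8.6 puts W and F at A ± 8.6·n: W = (-7.769, 3.689), F = (7.769, -3.689). Equal radii place B and U the same way about Z: B = Z + 8.6·n = (4.885, 30.34), U = Z − 8.6·n = (20.42, 22.96). Then |AU| = |U − A| = 30.73.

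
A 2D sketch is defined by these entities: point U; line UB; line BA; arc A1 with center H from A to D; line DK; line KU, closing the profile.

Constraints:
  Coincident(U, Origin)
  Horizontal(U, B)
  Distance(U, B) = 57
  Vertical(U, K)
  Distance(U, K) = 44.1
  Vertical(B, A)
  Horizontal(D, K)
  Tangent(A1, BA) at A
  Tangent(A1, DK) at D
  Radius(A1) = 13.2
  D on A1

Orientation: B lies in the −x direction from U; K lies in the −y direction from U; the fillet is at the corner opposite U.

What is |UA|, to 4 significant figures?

64.84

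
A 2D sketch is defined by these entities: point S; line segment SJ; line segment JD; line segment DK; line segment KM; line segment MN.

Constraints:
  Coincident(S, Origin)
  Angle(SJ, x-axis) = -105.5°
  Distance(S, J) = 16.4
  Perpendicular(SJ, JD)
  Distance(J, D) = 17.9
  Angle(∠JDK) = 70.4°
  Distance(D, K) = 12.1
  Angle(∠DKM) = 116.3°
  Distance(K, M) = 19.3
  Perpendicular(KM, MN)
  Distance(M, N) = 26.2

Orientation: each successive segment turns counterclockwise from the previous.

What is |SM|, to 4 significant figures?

5.995

S is at the origin; SJ runs at -105.5° with length 16.4, so J = (-4.383, -15.80). SJ ⟂ JD, so JD runs at -15.50°; with |JD| = 17.9, D = (12.87, -20.59). ∠JDK = 70.4° gives DK at 94.10° from the x-axis; with |DK| = 12.1, K = (12.00, -8.518). ∠DKM = 116.3° gives KM at 157.8° from the x-axis; with |KM| = 19.3, M = (-5.868, -1.226). Then |SM| = |M − S| = 5.995.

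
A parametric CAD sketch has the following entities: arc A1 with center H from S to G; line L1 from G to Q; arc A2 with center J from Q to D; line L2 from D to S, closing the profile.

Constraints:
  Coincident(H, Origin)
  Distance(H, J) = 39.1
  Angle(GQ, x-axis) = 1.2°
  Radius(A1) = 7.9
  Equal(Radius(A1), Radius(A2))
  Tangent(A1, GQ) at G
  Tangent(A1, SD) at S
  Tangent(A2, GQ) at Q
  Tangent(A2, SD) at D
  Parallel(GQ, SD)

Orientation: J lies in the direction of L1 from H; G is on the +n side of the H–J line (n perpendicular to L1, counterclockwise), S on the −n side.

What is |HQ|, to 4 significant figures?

39.89

Tangency of A1 to both parallel lines with radius 7.9 puts G and S at H ± 7.9·n: G = (-0.1654, 7.898), S = (0.1654, -7.898). Equal radii place Q and D the same way about J: Q = J + 7.9·n = (38.93, 8.717), D = J − 7.9·n = (39.26, -7.079). Then |HQ| = |Q − H| = 39.89.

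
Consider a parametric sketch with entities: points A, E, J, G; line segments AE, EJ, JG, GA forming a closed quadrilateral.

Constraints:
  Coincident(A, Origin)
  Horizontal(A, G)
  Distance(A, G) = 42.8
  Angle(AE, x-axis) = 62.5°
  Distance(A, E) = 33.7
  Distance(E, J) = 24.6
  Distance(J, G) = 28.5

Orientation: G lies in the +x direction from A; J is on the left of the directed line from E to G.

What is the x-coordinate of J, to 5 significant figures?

40.114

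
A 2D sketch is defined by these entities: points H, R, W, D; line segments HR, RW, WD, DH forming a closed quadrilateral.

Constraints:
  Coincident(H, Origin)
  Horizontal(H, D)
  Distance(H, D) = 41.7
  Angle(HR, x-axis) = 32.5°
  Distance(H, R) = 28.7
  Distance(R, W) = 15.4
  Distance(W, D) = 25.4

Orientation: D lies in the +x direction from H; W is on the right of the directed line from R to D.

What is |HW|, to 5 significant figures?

16.532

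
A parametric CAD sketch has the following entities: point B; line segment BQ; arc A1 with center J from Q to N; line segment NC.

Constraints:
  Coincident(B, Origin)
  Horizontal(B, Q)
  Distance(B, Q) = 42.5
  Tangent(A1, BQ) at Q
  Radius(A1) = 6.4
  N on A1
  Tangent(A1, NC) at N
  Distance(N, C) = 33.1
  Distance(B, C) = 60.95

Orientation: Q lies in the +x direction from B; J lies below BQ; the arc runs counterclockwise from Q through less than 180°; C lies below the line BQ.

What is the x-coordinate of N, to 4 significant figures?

36.38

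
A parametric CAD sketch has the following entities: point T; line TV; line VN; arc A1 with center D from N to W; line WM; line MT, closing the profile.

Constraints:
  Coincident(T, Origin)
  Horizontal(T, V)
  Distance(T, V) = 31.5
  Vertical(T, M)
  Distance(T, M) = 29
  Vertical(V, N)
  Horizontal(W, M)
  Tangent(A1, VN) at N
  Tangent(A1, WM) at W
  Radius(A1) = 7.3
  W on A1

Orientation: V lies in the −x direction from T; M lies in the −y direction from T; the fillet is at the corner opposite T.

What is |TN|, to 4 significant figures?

38.25

T is at the origin; TV is horizontal with |TV| = 31.5 and V on the −x side, so V = (-31.50, 0.000). T and M share the same x with |TM| = 29.0 and M on the −y side, so M = (0.000, -29.00). The virtual corner opposite T is at (-31.50, -29.00). The tangent condition forces DN to be normal to VN and tangency of A1 to WM means the radius DW is perpendicular to WM, with radius 7.3, so the center D sits 7.3 in from both sides at D = (-24.20, -21.70). That places the tangent points at N = (-31.50, -21.70) on VN and W = (-24.20, -29.00) on WM. Then |TN| = |N − T| = 38.25.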